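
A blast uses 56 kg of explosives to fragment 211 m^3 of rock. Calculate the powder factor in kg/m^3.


0.2654 kg/m^3

Powder factor = explosive mass / rock volume
= 56 / 211
= 0.2654 kg/m^3


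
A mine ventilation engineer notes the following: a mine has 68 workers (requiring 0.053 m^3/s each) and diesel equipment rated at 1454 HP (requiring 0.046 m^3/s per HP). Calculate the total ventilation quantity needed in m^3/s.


70.488 m^3/s

Airflow for workers:
Q_people = 68 * 0.053 = 3.604 m^3/s
Airflow for diesel equipment:
Q_diesel = 1454 * 0.046 = 66.884 m^3/s
Total ventilation:
Q_total = 3.604 + 66.884
= 70.488 m^3/s


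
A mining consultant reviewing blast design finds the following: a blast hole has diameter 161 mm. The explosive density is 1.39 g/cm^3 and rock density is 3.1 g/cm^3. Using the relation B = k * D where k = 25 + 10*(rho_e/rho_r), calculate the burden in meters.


First, compute k:
rho_e / rho_r = 1.39 / 3.1 = 0.4483870968
k = 25 + 10 * 0.4483870968 = 29.48387097
Then, compute burden:
B = k * D / 1000 = 29.48387097 * 161 / 1000
= 4746.903226 / 1000
= 4.7469 m

4.7469 m


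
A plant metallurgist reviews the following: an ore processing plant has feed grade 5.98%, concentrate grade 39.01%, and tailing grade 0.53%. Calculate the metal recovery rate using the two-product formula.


Using the two-product formula:
R = 100 * c * (f - t) / (f * (c - t))
Numerator = 100 * 39.01 * (5.98 - 0.53)
= 100 * 39.01 * 5.45
= 21260.45
Denominator = 5.98 * (39.01 - 0.53)
= 5.98 * 38.48
= 230.1104
R = 21260.45 / 230.1104
= 92.3924%

92.3924%


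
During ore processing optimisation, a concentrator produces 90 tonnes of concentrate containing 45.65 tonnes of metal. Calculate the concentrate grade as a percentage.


50.7222%

Grade = (metal in concentrate / concentrate mass) * 100
= (45.65 / 90) * 100
= 0.5072222222 * 100
= 50.7222%


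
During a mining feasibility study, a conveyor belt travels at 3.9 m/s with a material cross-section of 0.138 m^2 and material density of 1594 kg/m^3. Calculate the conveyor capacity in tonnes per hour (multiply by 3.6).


3088.4069 t/h

Volumetric flow = speed * area
= 3.9 * 0.138 = 0.5382 m^3/s
Mass flow = volumetric * density
= 0.5382 * 1594 = 857.8908 kg/s
Convert to t/h: multiply by 3.6
Capacity = 857.8908 * 3.6
= 3088.4069 t/h


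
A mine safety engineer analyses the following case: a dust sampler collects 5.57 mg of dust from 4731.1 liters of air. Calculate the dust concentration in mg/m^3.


Convert liters to m^3: 1 m^3 = 1000 L
Concentration = mass / volume * 1000
= 5.57 / 4731.1 * 1000
= 0.001177316058 * 1000
= 1.1773 mg/m^3

1.1773 mg/m^3


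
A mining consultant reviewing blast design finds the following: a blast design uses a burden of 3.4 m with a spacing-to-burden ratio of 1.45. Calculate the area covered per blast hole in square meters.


16.762 m^2

First, find the spacing:
Spacing = burden * ratio = 3.4 * 1.45
= 4.93 m
Then, calculate the area:
Area = burden * spacing = 3.4 * 4.93
= 16.762 m^2


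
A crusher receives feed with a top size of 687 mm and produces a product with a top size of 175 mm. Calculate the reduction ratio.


Reduction ratio = feed size / product size
= 687 / 175
= 3.9257

3.9257


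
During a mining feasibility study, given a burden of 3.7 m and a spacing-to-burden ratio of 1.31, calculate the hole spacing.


4.847 m

Spacing = burden * ratio
= 3.7 * 1.31
= 4.847 m


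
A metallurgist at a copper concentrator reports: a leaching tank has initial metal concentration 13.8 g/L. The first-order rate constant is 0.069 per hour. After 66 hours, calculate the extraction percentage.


Compute the exponent:
-k * t = -0.069 * 66 = -4.554
Remaining concentration:
C = 13.8 * exp(-4.554)
= 13.8 * 0.01052501999
= 0.1452452759 g/L
Extracted = 13.8 - 0.1452452759 = 13.65475472 g/L
Extraction % = 13.65475472 / 13.8 * 100
= 98.9475%

98.9475%


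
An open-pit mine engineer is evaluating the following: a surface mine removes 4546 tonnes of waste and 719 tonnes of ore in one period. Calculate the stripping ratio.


6.3227

Stripping ratio = waste tonnage / ore tonnage
= 4546 / 719
= 6.3227


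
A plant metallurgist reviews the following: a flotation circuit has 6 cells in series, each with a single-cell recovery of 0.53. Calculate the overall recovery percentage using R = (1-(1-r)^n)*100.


98.9221%

Complement of single-cell recovery:
1 - r = 1 - 0.53 = 0.47
Raise to power n:
(1 - r)^6 = 0.47^6 = 0.01077921533
Overall recovery:
R = (1 - 0.01077921533) * 100
= 98.9221%


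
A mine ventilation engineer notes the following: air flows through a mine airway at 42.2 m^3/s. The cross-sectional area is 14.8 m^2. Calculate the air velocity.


2.8514 m/s

Velocity = flow rate / cross-sectional area
= 42.2 / 14.8
= 2.8514 m/s


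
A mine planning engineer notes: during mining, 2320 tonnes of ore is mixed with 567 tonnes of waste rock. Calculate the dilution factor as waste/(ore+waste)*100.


Total material = ore + waste
= 2320 + 567 = 2887 tonnes
Dilution = waste / total * 100
= 567 / 2887 * 100
= 0.1963976446 * 100
= 19.6398%

19.6398%


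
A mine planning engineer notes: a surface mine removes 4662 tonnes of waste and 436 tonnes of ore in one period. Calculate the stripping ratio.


Stripping ratio = waste tonnage / ore tonnage
= 4662 / 436
= 10.6927

10.6927


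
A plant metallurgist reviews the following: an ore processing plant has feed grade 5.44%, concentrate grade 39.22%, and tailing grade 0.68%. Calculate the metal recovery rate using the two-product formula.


89.0439%

Using the two-product formula:
R = 100 * c * (f - t) / (f * (c - t))
Numerator = 100 * 39.22 * (5.44 - 0.68)
= 100 * 39.22 * 4.76
= 18668.72
Denominator = 5.44 * (39.22 - 0.68)
= 5.44 * 38.54
= 209.6576
R = 18668.72 / 209.6576
= 89.0439%


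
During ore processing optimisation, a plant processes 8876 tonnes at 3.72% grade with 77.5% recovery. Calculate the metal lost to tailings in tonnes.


Total metal in feed:
= 8876 * 3.72 / 100 = 330.1872 tonnes
Metal recovered:
= 330.1872 * 77.5 / 100 = 255.89508 tonnes
Metal lost to tailings:
= 330.1872 - 255.89508
= 74.2921 tonnes

74.2921 tonnes


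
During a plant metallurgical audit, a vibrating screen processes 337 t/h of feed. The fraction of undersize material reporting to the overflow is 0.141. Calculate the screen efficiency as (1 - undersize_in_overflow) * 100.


Screen efficiency = (1 - fraction of undersize in overflow) * 100
= (1 - 0.141) * 100
= 0.859 * 100
= 85.9%

85.9%


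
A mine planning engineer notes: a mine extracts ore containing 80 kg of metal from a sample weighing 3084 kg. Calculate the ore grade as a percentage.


Ore grade = (metal mass / ore mass) * 100
= (80 / 3084) * 100
= 0.02594033722 * 100
= 2.594%

2.594%


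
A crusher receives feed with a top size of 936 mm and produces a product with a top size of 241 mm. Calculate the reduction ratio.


Reduction ratio = feed size / product size
= 936 / 241
= 3.8838

3.8838


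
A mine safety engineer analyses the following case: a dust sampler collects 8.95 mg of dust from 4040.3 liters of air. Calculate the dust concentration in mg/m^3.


2.2152 mg/m^3

Convert liters to m^3: 1 m^3 = 1000 L
Concentration = mass / volume * 1000
= 8.95 / 4040.3 * 1000
= 0.002215182041 * 1000
= 2.2152 mg/m^3


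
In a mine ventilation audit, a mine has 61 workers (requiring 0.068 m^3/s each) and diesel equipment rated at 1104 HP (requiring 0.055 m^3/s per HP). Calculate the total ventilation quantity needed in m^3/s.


Airflow for workers:
Q_people = 61 * 0.068 = 4.148 m^3/s
Airflow for diesel equipment:
Q_diesel = 1104 * 0.055 = 60.72 m^3/s
Total ventilation:
Q_total = 4.148 + 60.72
= 64.868 m^3/s

64.868 m^3/s


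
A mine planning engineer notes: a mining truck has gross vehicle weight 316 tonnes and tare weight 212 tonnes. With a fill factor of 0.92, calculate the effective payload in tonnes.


Maximum payload = gross - tare
= 316 - 212 = 104 tonnes
Effective payload = max payload * fill factor
= 104 * 0.92
= 95.68 tonnes

95.68 tonnes


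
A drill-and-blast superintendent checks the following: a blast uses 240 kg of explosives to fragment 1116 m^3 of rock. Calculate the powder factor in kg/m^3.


Powder factor = explosive mass / rock volume
= 240 / 1116
= 0.2151 kg/m^3

0.2151 kg/m^3


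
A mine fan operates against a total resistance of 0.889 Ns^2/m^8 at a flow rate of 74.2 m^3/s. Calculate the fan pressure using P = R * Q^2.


4894.514 Pa

Compute Q^2:
Q^2 = 74.2^2 = 5505.64
Compute pressure:
P = R * Q^2 = 0.889 * 5505.64
= 4894.514 Pa


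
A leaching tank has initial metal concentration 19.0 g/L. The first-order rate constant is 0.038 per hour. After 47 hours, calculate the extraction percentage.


Compute the exponent:
-k * t = -0.038 * 47 = -1.786
Remaining concentration:
C = 19.0 * exp(-1.786)
= 19.0 * 0.1676293478
= 3.184957608 g/L
Extracted = 19.0 - 3.184957608 = 15.81504239 g/L
Extraction % = 15.81504239 / 19.0 * 100
= 83.2371%

83.2371%


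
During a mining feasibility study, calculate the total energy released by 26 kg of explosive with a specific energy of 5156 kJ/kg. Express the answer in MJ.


Energy = mass * specific_energy / 1000
= 26 * 5156 / 1000
= 134056 / 1000
= 134.056 MJ

134.056 MJ


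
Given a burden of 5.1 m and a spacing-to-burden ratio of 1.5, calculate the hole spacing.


Spacing = burden * ratio
= 5.1 * 1.5
= 7.65 m

7.65 m


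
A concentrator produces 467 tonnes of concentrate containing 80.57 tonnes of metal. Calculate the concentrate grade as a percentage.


Grade = (metal in concentrate / concentrate mass) * 100
= (80.57 / 467) * 100
= 0.1725267666 * 100
= 17.2527%

17.2527%


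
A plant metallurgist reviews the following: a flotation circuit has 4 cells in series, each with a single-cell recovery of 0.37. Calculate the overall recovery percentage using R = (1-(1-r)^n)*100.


Complement of single-cell recovery:
1 - r = 1 - 0.37 = 0.63
Raise to power n:
(1 - r)^4 = 0.63^4 = 0.15752961
Overall recovery:
R = (1 - 0.15752961) * 100
= 84.247%

84.247%


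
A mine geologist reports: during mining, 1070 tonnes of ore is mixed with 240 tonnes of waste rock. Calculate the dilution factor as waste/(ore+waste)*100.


18.3206%

Total material = ore + waste
= 1070 + 240 = 1310 tonnes
Dilution = waste / total * 100
= 240 / 1310 * 100
= 0.1832061069 * 100
= 18.3206%


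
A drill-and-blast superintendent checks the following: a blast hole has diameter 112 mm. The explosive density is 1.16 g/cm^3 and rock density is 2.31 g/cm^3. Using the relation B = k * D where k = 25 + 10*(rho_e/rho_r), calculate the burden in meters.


3.3624 m

First, compute k:
rho_e / rho_r = 1.16 / 2.31 = 0.5021645022
k = 25 + 10 * 0.5021645022 = 30.02164502
Then, compute burden:
B = k * D / 1000 = 30.02164502 * 112 / 1000
= 3362.424242 / 1000
= 3.3624 m


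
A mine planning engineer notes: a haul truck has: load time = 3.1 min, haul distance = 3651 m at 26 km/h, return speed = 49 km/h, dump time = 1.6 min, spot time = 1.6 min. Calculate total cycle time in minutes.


19.196 min

Convert haul speed to m/min: 26 * 1000/60 = 433.3333333 m/min
Haul time = 3651 / 433.3333333 = 8.425384615 min
Convert return speed to m/min: 49 * 1000/60 = 816.6666667 m/min
Return time = 3651 / 816.6666667 = 4.470612245 min
Total cycle time:
= 3.1 + 8.425384615 + 1.6 + 4.470612245 + 1.6
= 19.196 min


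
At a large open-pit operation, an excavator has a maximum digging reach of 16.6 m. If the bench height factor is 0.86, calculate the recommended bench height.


14.276 m

Bench height = reach * factor
= 16.6 * 0.86
= 14.276 m


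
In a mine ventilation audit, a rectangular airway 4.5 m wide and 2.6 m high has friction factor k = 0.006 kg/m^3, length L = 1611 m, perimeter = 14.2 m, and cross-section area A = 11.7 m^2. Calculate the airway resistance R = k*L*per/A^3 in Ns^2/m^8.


Compute the numerator:
k * L * per = 0.006 * 1611 * 14.2
= 137.2572
Compute the denominator:
A^3 = 11.7^3 = 1601.613
Resistance:
R = 137.2572 / 1601.613
= 0.0857 Ns^2/m^8

0.0857 Ns^2/m^8


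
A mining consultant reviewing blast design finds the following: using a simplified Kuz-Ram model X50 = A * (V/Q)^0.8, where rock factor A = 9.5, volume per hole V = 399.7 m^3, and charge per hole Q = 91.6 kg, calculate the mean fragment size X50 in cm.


Compute V/Q:
V/Q = 399.7 / 91.6 = 4.363537118
Raise to the power 0.8:
(V/Q)^0.8 = 4.363537118^0.8 = 3.249907048
Multiply by A:
X50 = 9.5 * 3.249907048
= 30.8741 cm

30.8741 cm


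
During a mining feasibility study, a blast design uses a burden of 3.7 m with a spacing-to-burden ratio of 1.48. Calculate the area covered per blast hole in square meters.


20.2612 m^2

First, find the spacing:
Spacing = burden * ratio = 3.7 * 1.48
= 5.476 m
Then, calculate the area:
Area = burden * spacing = 3.7 * 5.476
= 20.2612 m^2


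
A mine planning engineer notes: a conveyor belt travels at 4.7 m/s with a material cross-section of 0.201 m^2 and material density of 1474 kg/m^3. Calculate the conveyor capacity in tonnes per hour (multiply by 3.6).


Volumetric flow = speed * area
= 4.7 * 0.201 = 0.9447 m^3/s
Mass flow = volumetric * density
= 0.9447 * 1474 = 1392.4878 kg/s
Convert to t/h: multiply by 3.6
Capacity = 1392.4878 * 3.6
= 5012.9561 t/h

5012.9561 t/h


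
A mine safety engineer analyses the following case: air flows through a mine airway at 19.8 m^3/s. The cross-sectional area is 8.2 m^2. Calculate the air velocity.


2.4146 m/s

Velocity = flow rate / cross-sectional area
= 19.8 / 8.2
= 2.4146 m/s


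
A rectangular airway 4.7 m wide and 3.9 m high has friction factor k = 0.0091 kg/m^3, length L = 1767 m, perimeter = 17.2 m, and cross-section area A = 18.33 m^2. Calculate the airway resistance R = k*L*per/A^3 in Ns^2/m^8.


Compute the numerator:
k * L * per = 0.0091 * 1767 * 17.2
= 276.57084
Compute the denominator:
A^3 = 18.33^3 = 6158.676537
Resistance:
R = 276.57084 / 6158.676537
= 0.0449 Ns^2/m^8

0.0449 Ns^2/m^8


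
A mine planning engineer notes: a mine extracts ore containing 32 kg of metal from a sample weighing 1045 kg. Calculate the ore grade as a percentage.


Ore grade = (metal mass / ore mass) * 100
= (32 / 1045) * 100
= 0.03062200957 * 100
= 3.0622%

3.0622%


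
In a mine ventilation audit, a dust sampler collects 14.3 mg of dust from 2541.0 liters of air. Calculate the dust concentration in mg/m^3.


Convert liters to m^3: 1 m^3 = 1000 L
Concentration = mass / volume * 1000
= 14.3 / 2541.0 * 1000
= 0.005627705628 * 1000
= 5.6277 mg/m^3

5.6277 mg/m^3


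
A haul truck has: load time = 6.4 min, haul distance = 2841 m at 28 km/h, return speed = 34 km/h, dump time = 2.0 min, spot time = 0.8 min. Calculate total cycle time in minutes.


Convert haul speed to m/min: 28 * 1000/60 = 466.6666667 m/min
Haul time = 2841 / 466.6666667 = 6.087857143 min
Convert return speed to m/min: 34 * 1000/60 = 566.6666667 m/min
Return time = 2841 / 566.6666667 = 5.013529412 min
Total cycle time:
= 6.4 + 6.087857143 + 2.0 + 5.013529412 + 0.8
= 20.3014 min

20.3014 min


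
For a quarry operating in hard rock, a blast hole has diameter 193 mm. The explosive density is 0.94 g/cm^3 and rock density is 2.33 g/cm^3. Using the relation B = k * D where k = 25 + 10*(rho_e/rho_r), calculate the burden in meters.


5.6036 m

First, compute k:
rho_e / rho_r = 0.94 / 2.33 = 0.4034334764
k = 25 + 10 * 0.4034334764 = 29.03433476
Then, compute burden:
B = k * D / 1000 = 29.03433476 * 193 / 1000
= 5603.626609 / 1000
= 5.6036 m


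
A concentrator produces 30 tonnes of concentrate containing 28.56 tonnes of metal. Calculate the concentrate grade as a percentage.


Grade = (metal in concentrate / concentrate mass) * 100
= (28.56 / 30) * 100
= 0.952 * 100
= 95.2%

95.2%


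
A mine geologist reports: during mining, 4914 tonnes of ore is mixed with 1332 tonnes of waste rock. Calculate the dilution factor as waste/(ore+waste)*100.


21.3256%

Total material = ore + waste
= 4914 + 1332 = 6246 tonnes
Dilution = waste / total * 100
= 1332 / 6246 * 100
= 0.2132564841 * 100
= 21.3256%


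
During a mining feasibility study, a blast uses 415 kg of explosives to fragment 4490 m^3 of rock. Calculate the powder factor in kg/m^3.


0.0924 kg/m^3

Powder factor = explosive mass / rock volume
= 415 / 4490
= 0.0924 kg/m^3


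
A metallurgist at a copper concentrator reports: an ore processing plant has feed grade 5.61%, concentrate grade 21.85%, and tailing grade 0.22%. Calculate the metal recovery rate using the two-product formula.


97.0557%

Using the two-product formula:
R = 100 * c * (f - t) / (f * (c - t))
Numerator = 100 * 21.85 * (5.61 - 0.22)
= 100 * 21.85 * 5.39
= 11777.15
Denominator = 5.61 * (21.85 - 0.22)
= 5.61 * 21.63
= 121.3443
R = 11777.15 / 121.3443
= 97.0557%


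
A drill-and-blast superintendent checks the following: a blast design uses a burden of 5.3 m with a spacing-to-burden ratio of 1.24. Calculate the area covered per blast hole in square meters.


34.8316 m^2

First, find the spacing:
Spacing = burden * ratio = 5.3 * 1.24
= 6.572 m
Then, calculate the area:
Area = burden * spacing = 5.3 * 6.572
= 34.8316 m^2


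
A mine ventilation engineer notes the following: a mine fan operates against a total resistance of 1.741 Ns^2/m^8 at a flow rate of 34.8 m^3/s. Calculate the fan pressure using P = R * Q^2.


2108.4206 Pa

Compute Q^2:
Q^2 = 34.8^2 = 1211.04
Compute pressure:
P = R * Q^2 = 1.741 * 1211.04
= 2108.4206 Pa


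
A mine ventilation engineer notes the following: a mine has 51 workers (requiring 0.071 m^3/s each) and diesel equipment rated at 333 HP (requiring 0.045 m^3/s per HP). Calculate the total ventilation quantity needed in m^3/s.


18.606 m^3/s

Airflow for workers:
Q_people = 51 * 0.071 = 3.621 m^3/s
Airflow for diesel equipment:
Q_diesel = 333 * 0.045 = 14.985 m^3/s
Total ventilation:
Q_total = 3.621 + 14.985
= 18.606 m^3/s


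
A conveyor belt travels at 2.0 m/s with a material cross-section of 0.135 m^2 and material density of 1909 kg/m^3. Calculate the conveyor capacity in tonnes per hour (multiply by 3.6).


1855.548 t/h

Volumetric flow = speed * area
= 2.0 * 0.135 = 0.27 m^3/s
Mass flow = volumetric * density
= 0.27 * 1909 = 515.43 kg/s
Convert to t/h: multiply by 3.6
Capacity = 515.43 * 3.6
= 1855.548 t/h


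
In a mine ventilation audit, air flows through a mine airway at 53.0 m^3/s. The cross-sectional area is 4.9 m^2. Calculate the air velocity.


10.8163 m/s

Velocity = flow rate / cross-sectional area
= 53.0 / 4.9
= 10.8163 m/s


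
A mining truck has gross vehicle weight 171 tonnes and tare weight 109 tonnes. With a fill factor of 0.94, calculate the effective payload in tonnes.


58.28 tonnes

Maximum payload = gross - tare
= 171 - 109 = 62 tonnes
Effective payload = max payload * fill factor
= 62 * 0.94
= 58.28 tonnes


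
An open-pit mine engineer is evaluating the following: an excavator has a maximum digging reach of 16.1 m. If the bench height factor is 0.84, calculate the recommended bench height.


Bench height = reach * factor
= 16.1 * 0.84
= 13.524 m

13.524 m


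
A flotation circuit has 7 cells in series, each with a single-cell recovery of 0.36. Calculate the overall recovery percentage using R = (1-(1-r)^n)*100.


95.602%

Complement of single-cell recovery:
1 - r = 1 - 0.36 = 0.64
Raise to power n:
(1 - r)^7 = 0.64^7 = 0.04398046511
Overall recovery:
R = (1 - 0.04398046511) * 100
= 95.602%


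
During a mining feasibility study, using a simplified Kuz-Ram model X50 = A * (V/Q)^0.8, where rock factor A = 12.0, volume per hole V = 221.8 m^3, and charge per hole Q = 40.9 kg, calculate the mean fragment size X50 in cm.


46.4058 cm

Compute V/Q:
V/Q = 221.8 / 40.9 = 5.422982885
Raise to the power 0.8:
(V/Q)^0.8 = 5.422982885^0.8 = 3.867146163
Multiply by A:
X50 = 12.0 * 3.867146163
= 46.4058 cm


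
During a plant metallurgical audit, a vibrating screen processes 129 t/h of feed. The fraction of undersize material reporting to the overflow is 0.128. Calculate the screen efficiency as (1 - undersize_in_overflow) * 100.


Screen efficiency = (1 - fraction of undersize in overflow) * 100
= (1 - 0.128) * 100
= 0.872 * 100
= 87.2%

87.2%


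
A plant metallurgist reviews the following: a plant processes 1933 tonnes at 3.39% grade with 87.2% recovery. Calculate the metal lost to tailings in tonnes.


Total metal in feed:
= 1933 * 3.39 / 100 = 65.5287 tonnes
Metal recovered:
= 65.5287 * 87.2 / 100 = 57.1410264 tonnes
Metal lost to tailings:
= 65.5287 - 57.1410264
= 8.3877 tonnes

8.3877 tonnes


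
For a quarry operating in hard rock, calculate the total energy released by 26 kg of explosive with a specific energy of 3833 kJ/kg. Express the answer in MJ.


99.658 MJ

Energy = mass * specific_energy / 1000
= 26 * 3833 / 1000
= 99658 / 1000
= 99.658 MJ


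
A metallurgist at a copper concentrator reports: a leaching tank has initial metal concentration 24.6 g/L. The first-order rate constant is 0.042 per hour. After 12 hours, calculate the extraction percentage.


39.5891%

Compute the exponent:
-k * t = -0.042 * 12 = -0.504
Remaining concentration:
C = 24.6 * exp(-0.504)
= 24.6 * 0.6041093829
= 14.86109082 g/L
Extracted = 24.6 - 14.86109082 = 9.738909182 g/L
Extraction % = 9.738909182 / 24.6 * 100
= 39.5891%


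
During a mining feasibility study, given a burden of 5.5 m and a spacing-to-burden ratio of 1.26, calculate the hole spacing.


Spacing = burden * ratio
= 5.5 * 1.26
= 6.93 m

6.93 m


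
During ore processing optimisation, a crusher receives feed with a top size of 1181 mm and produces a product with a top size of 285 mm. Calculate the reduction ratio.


4.1439

Reduction ratio = feed size / product size
= 1181 / 285
= 4.1439


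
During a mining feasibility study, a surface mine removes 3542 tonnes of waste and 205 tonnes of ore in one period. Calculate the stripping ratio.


17.278

Stripping ratio = waste tonnage / ore tonnage
= 3542 / 205
= 17.278


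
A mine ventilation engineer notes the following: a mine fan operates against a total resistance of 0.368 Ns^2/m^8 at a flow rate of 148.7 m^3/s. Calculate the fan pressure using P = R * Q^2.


Compute Q^2:
Q^2 = 148.7^2 = 22111.69
Compute pressure:
P = R * Q^2 = 0.368 * 22111.69
= 8137.1019 Pa

8137.1019 Pa


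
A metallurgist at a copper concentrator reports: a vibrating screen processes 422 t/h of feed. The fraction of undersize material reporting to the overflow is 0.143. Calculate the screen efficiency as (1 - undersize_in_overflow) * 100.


85.7%

Screen efficiency = (1 - fraction of undersize in overflow) * 100
= (1 - 0.143) * 100
= 0.857 * 100
= 85.7%


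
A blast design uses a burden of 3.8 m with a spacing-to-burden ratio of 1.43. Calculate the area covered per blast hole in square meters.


First, find the spacing:
Spacing = burden * ratio = 3.8 * 1.43
= 5.434 m
Then, calculate the area:
Area = burden * spacing = 3.8 * 5.434
= 20.6492 m^2

20.6492 m^2


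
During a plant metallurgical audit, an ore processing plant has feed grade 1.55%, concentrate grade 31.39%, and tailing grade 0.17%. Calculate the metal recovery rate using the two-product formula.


Using the two-product formula:
R = 100 * c * (f - t) / (f * (c - t))
Numerator = 100 * 31.39 * (1.55 - 0.17)
= 100 * 31.39 * 1.38
= 4331.82
Denominator = 1.55 * (31.39 - 0.17)
= 1.55 * 31.22
= 48.391
R = 4331.82 / 48.391
= 89.5171%

89.5171%


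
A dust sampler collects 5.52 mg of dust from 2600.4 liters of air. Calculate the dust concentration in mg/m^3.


2.1228 mg/m^3

Convert liters to m^3: 1 m^3 = 1000 L
Concentration = mass / volume * 1000
= 5.52 / 2600.4 * 1000
= 0.002122750346 * 1000
= 2.1228 mg/m^3


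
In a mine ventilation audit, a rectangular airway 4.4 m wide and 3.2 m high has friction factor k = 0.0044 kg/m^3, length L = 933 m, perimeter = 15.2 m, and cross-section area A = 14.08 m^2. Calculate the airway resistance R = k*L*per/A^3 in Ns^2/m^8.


0.0224 Ns^2/m^8

Compute the numerator:
k * L * per = 0.0044 * 933 * 15.2
= 62.39904
Compute the denominator:
A^3 = 14.08^3 = 2791.309312
Resistance:
R = 62.39904 / 2791.309312
= 0.0224 Ns^2/m^8


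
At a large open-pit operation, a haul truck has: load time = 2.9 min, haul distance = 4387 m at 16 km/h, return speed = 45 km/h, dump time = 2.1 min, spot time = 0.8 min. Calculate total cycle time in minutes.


Convert haul speed to m/min: 16 * 1000/60 = 266.6666667 m/min
Haul time = 4387 / 266.6666667 = 16.45125 min
Convert return speed to m/min: 45 * 1000/60 = 750 m/min
Return time = 4387 / 750 = 5.849333333 min
Total cycle time:
= 2.9 + 16.45125 + 2.1 + 5.849333333 + 0.8
= 28.1006 min

28.1006 min


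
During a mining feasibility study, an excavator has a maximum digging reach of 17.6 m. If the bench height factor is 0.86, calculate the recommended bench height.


Bench height = reach * factor
= 17.6 * 0.86
= 15.136 m

15.136 m


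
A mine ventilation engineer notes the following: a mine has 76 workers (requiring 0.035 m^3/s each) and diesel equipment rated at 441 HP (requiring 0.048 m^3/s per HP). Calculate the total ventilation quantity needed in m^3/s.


23.828 m^3/s

Airflow for workers:
Q_people = 76 * 0.035 = 2.66 m^3/s
Airflow for diesel equipment:
Q_diesel = 441 * 0.048 = 21.168 m^3/s
Total ventilation:
Q_total = 2.66 + 21.168
= 23.828 m^3/s


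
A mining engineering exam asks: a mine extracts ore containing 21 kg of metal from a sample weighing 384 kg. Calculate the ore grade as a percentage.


5.4688%

Ore grade = (metal mass / ore mass) * 100
= (21 / 384) * 100
= 0.0546875 * 100
= 5.4688%


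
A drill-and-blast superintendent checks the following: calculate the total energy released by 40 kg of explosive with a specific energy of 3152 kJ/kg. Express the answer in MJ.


Energy = mass * specific_energy / 1000
= 40 * 3152 / 1000
= 126080 / 1000
= 126.08 MJ

126.08 MJ


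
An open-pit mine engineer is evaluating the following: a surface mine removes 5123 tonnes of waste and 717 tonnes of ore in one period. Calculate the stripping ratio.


Stripping ratio = waste tonnage / ore tonnage
= 5123 / 717
= 7.145

7.145


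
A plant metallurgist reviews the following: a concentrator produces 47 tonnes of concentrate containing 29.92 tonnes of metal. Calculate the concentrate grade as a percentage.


Grade = (metal in concentrate / concentrate mass) * 100
= (29.92 / 47) * 100
= 0.6365957447 * 100
= 63.6596%

63.6596%


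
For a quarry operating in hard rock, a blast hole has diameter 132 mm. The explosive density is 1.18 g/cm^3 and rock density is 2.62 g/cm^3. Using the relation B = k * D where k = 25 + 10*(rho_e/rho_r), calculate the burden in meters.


First, compute k:
rho_e / rho_r = 1.18 / 2.62 = 0.4503816794
k = 25 + 10 * 0.4503816794 = 29.50381679
Then, compute burden:
B = k * D / 1000 = 29.50381679 * 132 / 1000
= 3894.503817 / 1000
= 3.8945 m

3.8945 m


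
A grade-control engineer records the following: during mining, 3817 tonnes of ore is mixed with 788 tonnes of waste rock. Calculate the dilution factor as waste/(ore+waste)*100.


Total material = ore + waste
= 3817 + 788 = 4605 tonnes
Dilution = waste / total * 100
= 788 / 4605 * 100
= 0.1711183496 * 100
= 17.1118%

17.1118%


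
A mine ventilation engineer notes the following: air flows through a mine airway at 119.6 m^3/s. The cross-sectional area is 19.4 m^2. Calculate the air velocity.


6.1649 m/s

Velocity = flow rate / cross-sectional area
= 119.6 / 19.4
= 6.1649 m/s


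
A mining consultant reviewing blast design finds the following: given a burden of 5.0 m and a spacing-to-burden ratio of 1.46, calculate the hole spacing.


7.3 m

Spacing = burden * ratio
= 5.0 * 1.46
= 7.3 m


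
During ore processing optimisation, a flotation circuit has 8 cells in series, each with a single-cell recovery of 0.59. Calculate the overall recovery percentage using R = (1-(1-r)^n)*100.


99.9202%

Complement of single-cell recovery:
1 - r = 1 - 0.59 = 0.41
Raise to power n:
(1 - r)^8 = 0.41^8 = 0.0007984925229
Overall recovery:
R = (1 - 0.0007984925229) * 100
= 99.9202%


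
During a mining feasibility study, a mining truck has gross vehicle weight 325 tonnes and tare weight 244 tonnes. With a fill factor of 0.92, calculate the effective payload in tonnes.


74.52 tonnes

Maximum payload = gross - tare
= 325 - 244 = 81 tonnes
Effective payload = max payload * fill factor
= 81 * 0.92
= 74.52 tonnes


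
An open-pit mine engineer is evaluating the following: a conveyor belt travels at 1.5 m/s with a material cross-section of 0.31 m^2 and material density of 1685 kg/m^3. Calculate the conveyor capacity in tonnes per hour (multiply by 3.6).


Volumetric flow = speed * area
= 1.5 * 0.31 = 0.465 m^3/s
Mass flow = volumetric * density
= 0.465 * 1685 = 783.525 kg/s
Convert to t/h: multiply by 3.6
Capacity = 783.525 * 3.6
= 2820.69 t/h

2820.69 t/h


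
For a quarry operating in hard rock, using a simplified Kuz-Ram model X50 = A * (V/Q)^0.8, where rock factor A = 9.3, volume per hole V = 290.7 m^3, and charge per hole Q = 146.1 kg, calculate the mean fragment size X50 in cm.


16.1257 cm

Compute V/Q:
V/Q = 290.7 / 146.1 = 1.98973306
Raise to the power 0.8:
(V/Q)^0.8 = 1.98973306^0.8 = 1.733947136
Multiply by A:
X50 = 9.3 * 1.733947136
= 16.1257 cm


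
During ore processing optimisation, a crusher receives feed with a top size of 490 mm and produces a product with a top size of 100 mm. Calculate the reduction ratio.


Reduction ratio = feed size / product size
= 490 / 100
= 4.9

4.9


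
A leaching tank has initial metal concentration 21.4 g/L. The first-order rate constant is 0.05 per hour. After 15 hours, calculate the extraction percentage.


Compute the exponent:
-k * t = -0.05 * 15 = -0.75
Remaining concentration:
C = 21.4 * exp(-0.75)
= 21.4 * 0.4723665527
= 10.10864423 g/L
Extracted = 21.4 - 10.10864423 = 11.29135577 g/L
Extraction % = 11.29135577 / 21.4 * 100
= 52.7633%

52.7633%


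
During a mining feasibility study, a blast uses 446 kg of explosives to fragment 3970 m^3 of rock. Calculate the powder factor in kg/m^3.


0.1123 kg/m^3

Powder factor = explosive mass / rock volume
= 446 / 3970
= 0.1123 kg/m^3


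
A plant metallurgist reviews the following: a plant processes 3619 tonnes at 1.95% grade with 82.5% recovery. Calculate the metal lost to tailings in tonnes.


Total metal in feed:
= 3619 * 1.95 / 100 = 70.5705 tonnes
Metal recovered:
= 70.5705 * 82.5 / 100 = 58.2206625 tonnes
Metal lost to tailings:
= 70.5705 - 58.2206625
= 12.3498 tonnes

12.3498 tonnes


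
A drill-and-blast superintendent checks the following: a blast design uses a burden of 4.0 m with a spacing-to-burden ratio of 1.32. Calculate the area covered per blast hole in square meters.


21.12 m^2

First, find the spacing:
Spacing = burden * ratio = 4.0 * 1.32
= 5.28 m
Then, calculate the area:
Area = burden * spacing = 4.0 * 5.28
= 21.12 m^2


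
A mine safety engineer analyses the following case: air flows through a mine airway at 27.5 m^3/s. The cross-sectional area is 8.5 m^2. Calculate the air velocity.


3.2353 m/s

Velocity = flow rate / cross-sectional area
= 27.5 / 8.5
= 3.2353 m/s


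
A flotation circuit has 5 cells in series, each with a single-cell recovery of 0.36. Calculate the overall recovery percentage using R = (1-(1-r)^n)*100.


89.2626%

Complement of single-cell recovery:
1 - r = 1 - 0.36 = 0.64
Raise to power n:
(1 - r)^5 = 0.64^5 = 0.1073741824
Overall recovery:
R = (1 - 0.1073741824) * 100
= 89.2626%


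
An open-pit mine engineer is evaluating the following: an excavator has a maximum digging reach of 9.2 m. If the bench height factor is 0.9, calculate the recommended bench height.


Bench height = reach * factor
= 9.2 * 0.9
= 8.28 m

8.28 m


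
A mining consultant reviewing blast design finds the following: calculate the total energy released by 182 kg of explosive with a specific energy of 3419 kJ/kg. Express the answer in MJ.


622.258 MJ

Energy = mass * specific_energy / 1000
= 182 * 3419 / 1000
= 622258 / 1000
= 622.258 MJ


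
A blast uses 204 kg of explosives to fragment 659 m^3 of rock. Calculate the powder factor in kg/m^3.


0.3096 kg/m^3

Powder factor = explosive mass / rock volume
= 204 / 659
= 0.3096 kg/m^3


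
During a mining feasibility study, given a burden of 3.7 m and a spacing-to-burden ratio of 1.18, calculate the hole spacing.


Spacing = burden * ratio
= 3.7 * 1.18
= 4.366 m

4.366 m


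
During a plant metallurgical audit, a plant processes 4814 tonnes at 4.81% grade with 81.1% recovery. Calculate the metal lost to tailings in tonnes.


43.7636 tonnes

Total metal in feed:
= 4814 * 4.81 / 100 = 231.5534 tonnes
Metal recovered:
= 231.5534 * 81.1 / 100 = 187.7898074 tonnes
Metal lost to tailings:
= 231.5534 - 187.7898074
= 43.7636 tonnes


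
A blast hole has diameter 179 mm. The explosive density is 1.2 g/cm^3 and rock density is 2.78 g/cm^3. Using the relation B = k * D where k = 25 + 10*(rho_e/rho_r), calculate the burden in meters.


5.2477 m

First, compute k:
rho_e / rho_r = 1.2 / 2.78 = 0.4316546763
k = 25 + 10 * 0.4316546763 = 29.31654676
Then, compute burden:
B = k * D / 1000 = 29.31654676 * 179 / 1000
= 5247.661871 / 1000
= 5.2477 m


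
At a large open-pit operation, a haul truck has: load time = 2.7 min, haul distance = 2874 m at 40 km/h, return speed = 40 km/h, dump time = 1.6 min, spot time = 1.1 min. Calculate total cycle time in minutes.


Convert haul speed to m/min: 40 * 1000/60 = 666.6666667 m/min
Haul time = 2874 / 666.6666667 = 4.311 min
Convert return speed to m/min: 40 * 1000/60 = 666.6666667 m/min
Return time = 2874 / 666.6666667 = 4.311 min
Total cycle time:
= 2.7 + 4.311 + 1.6 + 4.311 + 1.1
= 14.022 min

14.022 min


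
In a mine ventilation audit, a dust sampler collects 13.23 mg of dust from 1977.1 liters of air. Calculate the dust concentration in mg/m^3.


Convert liters to m^3: 1 m^3 = 1000 L
Concentration = mass / volume * 1000
= 13.23 / 1977.1 * 1000
= 0.006691619038 * 1000
= 6.6916 mg/m^3

6.6916 mg/m^3


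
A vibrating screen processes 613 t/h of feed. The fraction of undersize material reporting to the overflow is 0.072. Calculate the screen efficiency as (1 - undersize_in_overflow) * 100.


92.8%

Screen efficiency = (1 - fraction of undersize in overflow) * 100
= (1 - 0.072) * 100
= 0.928 * 100
= 92.8%


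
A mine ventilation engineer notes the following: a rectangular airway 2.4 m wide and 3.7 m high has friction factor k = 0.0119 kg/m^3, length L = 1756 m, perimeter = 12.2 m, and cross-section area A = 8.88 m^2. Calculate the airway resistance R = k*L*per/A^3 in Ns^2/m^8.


Compute the numerator:
k * L * per = 0.0119 * 1756 * 12.2
= 254.93608
Compute the denominator:
A^3 = 8.88^3 = 700.227072
Resistance:
R = 254.93608 / 700.227072
= 0.3641 Ns^2/m^8

0.3641 Ns^2/m^8


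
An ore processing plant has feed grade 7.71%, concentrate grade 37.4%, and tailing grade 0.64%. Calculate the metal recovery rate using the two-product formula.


93.2956%

Using the two-product formula:
R = 100 * c * (f - t) / (f * (c - t))
Numerator = 100 * 37.4 * (7.71 - 0.64)
= 100 * 37.4 * 7.07
= 26441.8
Denominator = 7.71 * (37.4 - 0.64)
= 7.71 * 36.76
= 283.4196
R = 26441.8 / 283.4196
= 93.2956%


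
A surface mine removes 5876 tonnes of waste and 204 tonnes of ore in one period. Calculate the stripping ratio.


28.8039

Stripping ratio = waste tonnage / ore tonnage
= 5876 / 204
= 28.8039


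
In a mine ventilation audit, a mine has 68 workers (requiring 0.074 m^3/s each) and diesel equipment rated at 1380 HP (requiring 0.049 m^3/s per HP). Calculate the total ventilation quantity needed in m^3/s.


72.652 m^3/s

Airflow for workers:
Q_people = 68 * 0.074 = 5.032 m^3/s
Airflow for diesel equipment:
Q_diesel = 1380 * 0.049 = 67.62 m^3/s
Total ventilation:
Q_total = 5.032 + 67.62
= 72.652 m^3/s


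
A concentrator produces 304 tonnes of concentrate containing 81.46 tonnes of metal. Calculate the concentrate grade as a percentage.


Grade = (metal in concentrate / concentrate mass) * 100
= (81.46 / 304) * 100
= 0.2679605263 * 100
= 26.7961%

26.7961%


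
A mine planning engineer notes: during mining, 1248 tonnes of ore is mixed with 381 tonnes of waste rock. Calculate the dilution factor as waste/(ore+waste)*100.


Total material = ore + waste
= 1248 + 381 = 1629 tonnes
Dilution = waste / total * 100
= 381 / 1629 * 100
= 0.2338858195 * 100
= 23.3886%

23.3886%


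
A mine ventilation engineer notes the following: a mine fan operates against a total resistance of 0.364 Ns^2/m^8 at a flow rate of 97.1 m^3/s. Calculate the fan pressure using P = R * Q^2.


Compute Q^2:
Q^2 = 97.1^2 = 9428.41
Compute pressure:
P = R * Q^2 = 0.364 * 9428.41
= 3431.9412 Pa

3431.9412 Pa


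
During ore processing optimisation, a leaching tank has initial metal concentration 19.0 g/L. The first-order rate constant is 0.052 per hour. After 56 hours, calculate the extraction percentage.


94.5633%

Compute the exponent:
-k * t = -0.052 * 56 = -2.912
Remaining concentration:
C = 19.0 * exp(-2.912)
= 19.0 * 0.05436688729
= 1.032970858 g/L
Extracted = 19.0 - 1.032970858 = 17.96702914 g/L
Extraction % = 17.96702914 / 19.0 * 100
= 94.5633%


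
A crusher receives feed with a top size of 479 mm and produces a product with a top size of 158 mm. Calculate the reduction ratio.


Reduction ratio = feed size / product size
= 479 / 158
= 3.0316

3.0316


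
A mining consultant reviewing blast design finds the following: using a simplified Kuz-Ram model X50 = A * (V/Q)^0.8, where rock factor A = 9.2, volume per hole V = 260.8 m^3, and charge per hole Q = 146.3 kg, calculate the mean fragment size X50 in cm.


14.6096 cm

Compute V/Q:
V/Q = 260.8 / 146.3 = 1.782638414
Raise to the power 0.8:
(V/Q)^0.8 = 1.782638414^0.8 = 1.588000405
Multiply by A:
X50 = 9.2 * 1.588000405
= 14.6096 cm


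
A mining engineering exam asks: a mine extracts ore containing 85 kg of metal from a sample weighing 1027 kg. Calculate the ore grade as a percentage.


Ore grade = (metal mass / ore mass) * 100
= (85 / 1027) * 100
= 0.08276533593 * 100
= 8.2765%

8.2765%


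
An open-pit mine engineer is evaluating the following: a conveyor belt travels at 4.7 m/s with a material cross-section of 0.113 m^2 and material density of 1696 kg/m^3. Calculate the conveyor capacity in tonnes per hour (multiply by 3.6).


Volumetric flow = speed * area
= 4.7 * 0.113 = 0.5311 m^3/s
Mass flow = volumetric * density
= 0.5311 * 1696 = 900.7456 kg/s
Convert to t/h: multiply by 3.6
Capacity = 900.7456 * 3.6
= 3242.6842 t/h

3242.6842 t/h


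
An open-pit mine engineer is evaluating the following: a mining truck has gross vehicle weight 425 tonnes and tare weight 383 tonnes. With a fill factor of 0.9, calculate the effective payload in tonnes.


37.8 tonnes

Maximum payload = gross - tare
= 425 - 383 = 42 tonnes
Effective payload = max payload * fill factor
= 42 * 0.9
= 37.8 tonnes


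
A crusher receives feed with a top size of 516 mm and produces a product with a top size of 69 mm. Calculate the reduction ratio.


7.4783

Reduction ratio = feed size / product size
= 516 / 69
= 7.4783


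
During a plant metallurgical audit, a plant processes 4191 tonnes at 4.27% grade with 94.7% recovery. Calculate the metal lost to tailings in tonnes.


9.4847 tonnes

Total metal in feed:
= 4191 * 4.27 / 100 = 178.9557 tonnes
Metal recovered:
= 178.9557 * 94.7 / 100 = 169.4710479 tonnes
Metal lost to tailings:
= 178.9557 - 169.4710479
= 9.4847 tonnes


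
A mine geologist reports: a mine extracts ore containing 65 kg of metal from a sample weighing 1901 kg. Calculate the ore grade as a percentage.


Ore grade = (metal mass / ore mass) * 100
= (65 / 1901) * 100
= 0.03419253025 * 100
= 3.4193%

3.4193%
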